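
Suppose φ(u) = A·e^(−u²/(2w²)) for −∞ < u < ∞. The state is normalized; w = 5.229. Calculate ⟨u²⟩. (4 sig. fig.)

By definition ⟨u²⟩ = ∫ u^2 |φ(u)|² du.
With ∫_{−∞}^{∞} u^(2m) e^(−αu²) du = (2m−1)!!·√π / (2^m α^(m+1/2)), since the A² factors cancel between numerator and denominator, ⟨u²⟩ = w^2/2.
Putting w = 5.229 gives 13.671.

⟨u^2⟩ ≈ 13.67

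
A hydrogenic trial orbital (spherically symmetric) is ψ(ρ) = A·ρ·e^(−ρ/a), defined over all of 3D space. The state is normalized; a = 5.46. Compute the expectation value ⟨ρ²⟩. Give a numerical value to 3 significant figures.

⟨ρ^2⟩ ≈ 224

The expectation value is the |ψ|²-weighted average of ρ^2: ∫ ρ^2|ψ|² 4πρ² dρ.
Using ∫₀^∞ ρⁿ e^(−αρ) dρ = n!/αⁿ⁺¹, evaluating both integrals, ⟨ρ²⟩ = 15·a^2/2.
Putting a = 5.46 gives 223.6.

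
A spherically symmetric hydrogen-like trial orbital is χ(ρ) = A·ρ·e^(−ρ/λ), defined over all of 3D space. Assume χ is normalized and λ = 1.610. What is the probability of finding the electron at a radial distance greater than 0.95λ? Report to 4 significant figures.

Integrate the radial probability density 4πρ²|χ|² over ρ > 0.95λ.
A² is fixed by ∫₀^∞ 4πρ²|χ|² dρ = 1, i.e. A² = (3·π·λ^5)^(−1).
Let u = ρ/λ; then A², 4π and the length scale all cancel, so P = ∫_{0.95}^{∞} u^4·e^(-2·u) du ÷ ∫_{0}^{∞} u^4·e^(-2·u) du.
With ∫ u^4·e^(-2·u) du = -(u^4/2 + u^3 + 3·u^2/2 + 3·u/2 + 3/4)·e^(-2·u) + C, the region integral is ≈ 0.716939 and the full one is 3/4.
Taking the ratio yields P = 0.95592.

P ≈ 0.9559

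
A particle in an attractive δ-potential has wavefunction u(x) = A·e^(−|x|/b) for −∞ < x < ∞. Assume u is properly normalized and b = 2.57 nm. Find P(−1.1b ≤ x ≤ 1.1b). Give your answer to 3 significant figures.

The probability is P = ∫ |u|² dx over [−1.1b, 1.1b].
With A² fixed by ∫|u|² = 1, i.e. A² = (b)^(−1), substitute and integrate.
By symmetry take twice the x ≥ 0 contribution in numerator and denominator; the 2's cancel. In terms of t = x/b (A² and the length scale cancel between numerator and denominator), P = [∫_{0}^{1.1} e^(-2·t) dt] / [∫_{0}^{∞} e^(-2·t) dt].
An antiderivative of e^(-2·t) is -e^(-2·t)/2; evaluating from 0 to 1.1 gives 1/2 - e^(-11/5)/2, while the full integral is 1/2.
Taking the ratio, P = 0.8892.

P ≈ 0.889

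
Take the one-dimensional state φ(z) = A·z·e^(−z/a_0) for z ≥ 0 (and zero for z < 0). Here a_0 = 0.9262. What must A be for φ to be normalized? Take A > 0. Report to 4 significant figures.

Normalization requires ∫|φ|² dz = 1, integrated from 0 to ∞.
Using ∫₀^∞ zⁿ e^(−αz) dz = n!/αⁿ⁺¹, carrying out the integral gives A² · a_0^3/4.
Plugging in a_0 = 0.9262 yields A = 2.2437.

A ≈ 2.244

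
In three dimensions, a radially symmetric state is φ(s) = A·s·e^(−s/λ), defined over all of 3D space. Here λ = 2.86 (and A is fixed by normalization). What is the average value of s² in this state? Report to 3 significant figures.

⟨s^2⟩ ≈ 61.3

By definition ⟨s²⟩ = ∫ s^2 |φ(s)|² 4πs² ds.
The ratio of the moment integral to the normalization integral gives ⟨s²⟩ = 15·λ^2/2.
With λ = 2.86, ⟨s^2⟩ = 61.35.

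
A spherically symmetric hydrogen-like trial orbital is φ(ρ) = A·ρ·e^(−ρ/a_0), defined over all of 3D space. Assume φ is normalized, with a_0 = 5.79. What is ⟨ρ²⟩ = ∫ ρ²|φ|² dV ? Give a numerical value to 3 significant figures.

⟨ρ^2⟩ ≈ 251

⟨ρ²⟩ = ∫ ρ^2 |φ|² 4πρ² dρ over the full domain.
Since the A² factors cancel between numerator and denominator, ⟨ρ²⟩ = 15·a_0^2/2.
With a_0 = 5.79, ⟨ρ^2⟩ = 251.4.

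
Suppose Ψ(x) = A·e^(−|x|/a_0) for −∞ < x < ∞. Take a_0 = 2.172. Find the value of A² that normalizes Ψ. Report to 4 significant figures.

Normalization requires ∫|Ψ|² dx = 1, integrated from −∞ to ∞.
∫|Ψ|² dx = A²·(a_0).
So A² = (a_0)^(−1).
With a_0 = 2.172: A² = 0.46041 and A = 0.67853.

A^2 ≈ 0.4604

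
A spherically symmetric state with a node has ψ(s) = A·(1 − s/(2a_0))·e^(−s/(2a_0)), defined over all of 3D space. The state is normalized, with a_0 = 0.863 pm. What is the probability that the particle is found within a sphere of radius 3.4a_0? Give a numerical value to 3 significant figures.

With dV = 4πs²ds, the probability is ∫|ψ|² dV over s ≤ 3.4a_0.
The full normalization integral is A²·[8·π·a_0^3] = 1, fixing A².
Substituting u = s/a_0, A², 4π and the length scale all cancel in the ratio: P = ∫_{0}^{3.4} u^2·(1 - u/2)^2·e^(-u) du / ∫_{0}^{∞} u^2·(1 - u/2)^2·e^(-u) du.
Using ∫ u^2·(1 - u/2)^2·e^(-u) du = -(u^4/4 + u^2 + 2·u + 2)·e^(-u), the numerator is ≈ 0.20557 and the denominator is 2.
Taking the ratio yields P = 0.1028.

P ≈ 0.103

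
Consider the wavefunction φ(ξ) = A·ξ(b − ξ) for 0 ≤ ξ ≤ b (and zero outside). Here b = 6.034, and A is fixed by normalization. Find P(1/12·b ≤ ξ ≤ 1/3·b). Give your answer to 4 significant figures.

P ≈ 0.2048

The probability is P = ∫ |φ|² dξ over [1/12·b, 1/3·b].
The normalization integral ∫|φ|²dξ over the whole domain equals b^5/30·A², and A² cancels in the ratio.
Substituting u = ξ/b, A² and the length scale cancel in the ratio: P = ∫_{1/12}^{1/3} u^2·(1 - u)^2 du / ∫_{0}^{1} u^2·(1 - u)^2 du.
Using ∫ u^2·(1 - u)^2 du = u^3·(6·u^2 - 15·u + 10)/30, the numerator is ≈ 0.00682629 and the denominator is 1/30.
The result is P = 0.20479.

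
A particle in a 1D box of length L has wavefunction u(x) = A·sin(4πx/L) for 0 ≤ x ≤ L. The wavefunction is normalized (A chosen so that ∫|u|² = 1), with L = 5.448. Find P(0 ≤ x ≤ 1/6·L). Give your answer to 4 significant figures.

P ≈ 0.2011

P = ∫_{0}^{1/6·L} |u(x)|² dx.
With A² fixed by ∫|u|² = 1, i.e. A² = (L/2)^(−1), substitute and integrate.
Substituting t = x/L, A² and the length scale cancel in the ratio: P = ∫_{0}^{1/6} sin(4·π·t)^2 dt / ∫_{0}^{1} sin(4·π·t)^2 dt.
An antiderivative of sin(4·π·t)^2 is t/2 - sin(4·π·t)·cos(4·π·t)/(8·π); evaluating from 0 to 1/6 gives √(3)/(32·π) + 1/12, while the full integral is 1/2.
Taking the ratio, P = (√(3)/16 + π/6)/π.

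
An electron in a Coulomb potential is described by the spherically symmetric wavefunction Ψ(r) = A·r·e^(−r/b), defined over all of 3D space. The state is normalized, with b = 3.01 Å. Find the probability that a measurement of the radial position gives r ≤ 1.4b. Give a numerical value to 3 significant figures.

P ≈ 0.152

Integrate the radial probability density 4πr²|Ψ|² over r ≤ 1.4b.
Normalization gives A² = 1/(3·π·b^5).
In terms of u = r/b (A², 4π and the length scale all cancel between numerator and denominator), P = [∫_{0}^{1.4} u^4·e^(-2·u) du] / [∫_{0}^{∞} u^4·e^(-2·u) du].
With ∫ u^4·e^(-2·u) du = -(u^4/2 + u^3 + 3·u^2/2 + 3·u/2 + 3/4)·e^(-2·u) + C, the region integral is ≈ 0.11424 and the full one is 3/4.
Taking the ratio yields P = 0.1523.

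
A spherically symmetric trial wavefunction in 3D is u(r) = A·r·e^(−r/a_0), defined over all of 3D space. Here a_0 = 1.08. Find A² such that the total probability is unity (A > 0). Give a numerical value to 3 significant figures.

A^2 ≈ 0.0722

The normalization condition is ∫|u|² 4πr² dr = 1 from 0 to ∞.
(Spherical symmetry: dV = 4πr² dr.)
Recall ∫₀^∞ r^m e^(−r/β) dr = m!·β^(m+1), carrying out the integral gives A² · 3·π·a_0^5.
With a_0 = 1.08: A² = 0.07221 and A = 0.2687.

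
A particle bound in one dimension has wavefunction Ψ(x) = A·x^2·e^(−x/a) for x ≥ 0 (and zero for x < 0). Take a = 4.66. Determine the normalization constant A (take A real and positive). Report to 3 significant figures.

Require ∫ |Ψ|² dx = 1 over the whole domain.
Carrying out the integral gives A² · 3·a^5/4.
So A² = (3·a^5/4)^(−1).
Plugging in a = 4.66 yields A = 0.02463.

A ≈ 0.0246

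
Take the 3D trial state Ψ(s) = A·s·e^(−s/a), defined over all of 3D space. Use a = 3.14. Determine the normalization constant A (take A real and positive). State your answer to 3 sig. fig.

A ≈ 0.0186

Normalization requires ∫|Ψ|² 4πs² ds = 1, integrated from 0 to ∞.
The integral (without the A² prefactor) comes out to 3·π·a^5.
Hence A² = 1/[3·π·a^5].
Substituting a = 3.14 gives A² = 0.0003476, so A = 0.01864.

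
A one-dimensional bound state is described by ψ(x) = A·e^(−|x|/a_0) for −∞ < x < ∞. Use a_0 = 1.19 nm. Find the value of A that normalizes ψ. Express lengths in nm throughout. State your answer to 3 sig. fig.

We need A² ∫|f|² dx = 1, taking the integral from −∞ to ∞.
With ∫₀^∞ x^0 e^(−αx) dx = 0!/α^1, ∫|ψ|² dx = A²·(a_0).
Setting this equal to 1 gives A² = 1/(a_0).
Plugging in a_0 = 1.19 yields A = 0.9167.

A ≈ 0.917 nm^(-1/2)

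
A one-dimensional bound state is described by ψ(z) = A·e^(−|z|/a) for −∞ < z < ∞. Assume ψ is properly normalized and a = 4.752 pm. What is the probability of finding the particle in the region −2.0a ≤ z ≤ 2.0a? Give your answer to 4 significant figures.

|ψ|² is the probability density, so P = ∫_{−2.0a}^{2.0a} |ψ|² dz.
With A² fixed by ∫|ψ|² = 1, i.e. A² = (a)^(−1), substitute and integrate.
Both integrals are even about z = 0, so only the z ≥ 0 halves are needed (the factors of 2 cancel). Let u = z/a; then A² and the length scale cancel, so P = ∫_{0}^{2.0} e^(-2·u) du ÷ ∫_{0}^{∞} e^(-2·u) du.
Using ∫ e^(-2·u) du = -e^(-2·u)/2, the numerator is 1/2 - e^(-4)/2 and the denominator is 1/2.
Evaluating gives P = 0.98168.

P ≈ 0.9817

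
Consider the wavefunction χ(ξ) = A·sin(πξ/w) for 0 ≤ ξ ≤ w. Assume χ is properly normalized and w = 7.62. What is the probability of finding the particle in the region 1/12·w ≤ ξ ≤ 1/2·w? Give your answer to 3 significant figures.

The probability is P = ∫ |χ|² dξ over [1/12·w, 1/2·w].
The normalization integral ∫|χ|²dξ over the whole domain equals w/2·A², and A² cancels in the ratio.
In terms of u = ξ/w (A² and the length scale cancel between numerator and denominator), P = [∫_{1/12}^{1/2} sin(π·u)^2 du] / [∫_{0}^{1} sin(π·u)^2 du].
Using ∫ sin(π·u)^2 du = u/2 - sin(2·π·u)/(4·π), the numerator is 1/(8·π) + 5/24 and the denominator is 1/2.
The result is P = (3 + 5·π)/(12·π).

P ≈ 0.496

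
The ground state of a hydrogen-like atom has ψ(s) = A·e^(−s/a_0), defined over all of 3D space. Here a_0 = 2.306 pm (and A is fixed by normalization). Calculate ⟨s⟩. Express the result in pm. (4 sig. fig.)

The expectation value is the |ψ|²-weighted average of s: ∫ s|ψ|² 4πs² ds.
Recall ∫₀^∞ s^m e^(−s/β) ds = m!·β^(m+1), since the A² factors cancel between numerator and denominator, ⟨s⟩ = 3·a_0/2.
With a_0 = 2.306, ⟨s⟩ = 3.4590.

⟨s⟩ ≈ 3.459 pm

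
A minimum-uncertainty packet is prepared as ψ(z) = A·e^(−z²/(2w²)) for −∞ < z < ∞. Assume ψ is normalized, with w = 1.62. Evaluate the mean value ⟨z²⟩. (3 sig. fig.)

By definition ⟨z²⟩ = ∫ z^2 |ψ(z)|² dz.
Since the A² factors cancel between numerator and denominator, ⟨z²⟩ = w^2/2.
With w = 1.62, ⟨z^2⟩ = 1.312.

⟨z^2⟩ ≈ 1.31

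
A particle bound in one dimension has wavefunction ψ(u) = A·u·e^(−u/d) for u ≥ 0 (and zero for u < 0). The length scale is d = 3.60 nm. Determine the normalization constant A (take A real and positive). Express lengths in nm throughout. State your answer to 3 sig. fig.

We need A² ∫|f|² du = 1, taking the integral from 0 to ∞.
Using ∫₀^∞ uⁿ e^(−αu) du = n!/αⁿ⁺¹, carrying out the integral gives A² · d^3/4.
Hence A² = 1/[d^3/4].
Plugging in d = 3.60 yields A = 0.2928.

A ≈ 0.293 nm^(-3/2)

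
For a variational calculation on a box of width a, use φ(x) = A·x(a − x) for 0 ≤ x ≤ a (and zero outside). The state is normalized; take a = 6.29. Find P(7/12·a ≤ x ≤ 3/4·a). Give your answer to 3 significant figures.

P ≈ 0.243

|φ|² is the probability density, so P = ∫_{7/12·a}^{3/4·a} |φ|² dx.
Since A² = 1/(a^5/30), this is the region integral divided by the full normalization integral.
In terms of u = x/a (A² and the length scale cancel between numerator and denominator), P = [∫_{7/12}^{3/4} u^2·(1 - u)^2 du] / [∫_{0}^{1} u^2·(1 - u)^2 du].
Using ∫ u^2·(1 - u)^2 du = u^3·(6·u^2 - 15·u + 10)/30, the numerator is ≈ 0.0081035 and the denominator is 1/30.
Taking the ratio, P = 0.2431.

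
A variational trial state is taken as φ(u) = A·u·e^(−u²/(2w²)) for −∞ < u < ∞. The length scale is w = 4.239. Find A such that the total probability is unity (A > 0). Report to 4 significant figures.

Require ∫ |φ|² du = 1 over the whole domain.
With φ = A·u·e^(−u²/(2w²)), the integral evaluates to A²·[√(π)·w^3/2].
Plugging in w = 4.239 yields A = 0.12171.

A ≈ 0.1217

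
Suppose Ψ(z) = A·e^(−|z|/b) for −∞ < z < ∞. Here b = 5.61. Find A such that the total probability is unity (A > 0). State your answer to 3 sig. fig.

We need A² ∫|f|² dz = 1, taking the integral from −∞ to ∞.
With Ψ = A·e^(−|z|/b), the integral evaluates to A²·[b].
Hence A² = 1/[b].
Substituting b = 5.61 gives A² = 0.1783, so A = 0.4222.

A ≈ 0.422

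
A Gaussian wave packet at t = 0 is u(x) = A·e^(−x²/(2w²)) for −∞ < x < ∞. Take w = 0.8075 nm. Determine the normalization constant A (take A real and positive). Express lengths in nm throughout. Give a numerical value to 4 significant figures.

A ≈ 0.8359 nm^(-1/2)

The normalization condition is ∫|u|² dx = 1 from −∞ to ∞.
With u = A·e^(−x²/(2w²)), the integral evaluates to A²·[√(π)·w].
Substituting w = 0.8075 gives A² = 0.69869, so A = 0.83587.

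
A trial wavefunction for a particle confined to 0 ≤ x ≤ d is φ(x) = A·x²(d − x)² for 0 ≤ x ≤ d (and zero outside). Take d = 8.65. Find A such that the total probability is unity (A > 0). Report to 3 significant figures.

A ≈ 0.00152

Require ∫ |φ|² dx = 1 over the whole domain.
Expanding the polynomial and integrating term by term, ∫|φ|² dx = A²·(d^9/630).
So A² = (d^9/630)^(−1).
With d = 8.65: A² = 0.000002324 and A = 0.001524.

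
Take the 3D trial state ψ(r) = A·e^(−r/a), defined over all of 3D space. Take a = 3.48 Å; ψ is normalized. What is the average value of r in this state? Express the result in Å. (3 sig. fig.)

⟨r⟩ ≈ 5.22 Å

⟨r⟩ = ∫ r |ψ|² 4πr² dr over the full domain.
Evaluating both integrals, ⟨r⟩ = 3·a/2.
With a = 3.48, ⟨r⟩ = 5.220.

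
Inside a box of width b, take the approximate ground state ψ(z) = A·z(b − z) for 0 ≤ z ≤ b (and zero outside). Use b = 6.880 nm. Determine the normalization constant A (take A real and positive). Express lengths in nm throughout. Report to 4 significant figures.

A ≈ 0.04412 nm^(-5/2)

The normalization condition is ∫|ψ|² dz = 1 from 0 to b.
The integral (without the A² prefactor) comes out to b^5/30.
Substituting b = 6.880 gives A² = 0.0019462, so A = 0.044115.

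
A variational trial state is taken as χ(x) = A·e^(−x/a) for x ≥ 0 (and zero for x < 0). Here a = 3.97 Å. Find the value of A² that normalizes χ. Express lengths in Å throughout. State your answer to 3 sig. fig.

The normalization condition is ∫|χ|² dx = 1 from 0 to ∞.
Carrying out the integral gives A² · a/2.
Substituting a = 3.97 gives A² = 0.5038, so A = 0.7098.

A^2 ≈ 0.504 Å^(-1)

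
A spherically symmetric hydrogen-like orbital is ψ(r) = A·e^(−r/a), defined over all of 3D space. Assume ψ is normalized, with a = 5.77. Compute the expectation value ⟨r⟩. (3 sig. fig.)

⟨r⟩ ≈ 8.66

The expectation value is the |ψ|²-weighted average of r: ∫ r|ψ|² 4πr² dr.
Evaluating both integrals, ⟨r⟩ = 3·a/2.
Putting a = 5.77 gives 8.655.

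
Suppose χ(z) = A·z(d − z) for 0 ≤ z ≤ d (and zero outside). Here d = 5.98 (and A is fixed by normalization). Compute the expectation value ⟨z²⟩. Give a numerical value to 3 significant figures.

⟨z^2⟩ ≈ 10.2

⟨z²⟩ = ∫ z^2 |χ|² dz over the full domain.
The ratio of the moment integral to the normalization integral gives ⟨z²⟩ = 2·d^2/7.
Putting d = 5.98 gives 10.22.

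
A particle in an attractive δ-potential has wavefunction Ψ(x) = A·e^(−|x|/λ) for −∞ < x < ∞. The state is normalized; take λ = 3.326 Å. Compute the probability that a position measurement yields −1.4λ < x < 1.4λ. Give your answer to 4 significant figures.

P ≈ 0.9392

P = ∫_{−1.4λ}^{1.4λ} |Ψ(x)|² dx.
With A² fixed by ∫|Ψ|² = 1, i.e. A² = (λ)^(−1), substitute and integrate.
Both integrals are even about x = 0, so only the x ≥ 0 halves are needed (the factors of 2 cancel). Substituting u = x/λ, A² and the length scale cancel in the ratio: P = ∫_{0}^{1.4} e^(-2·u) du / ∫_{0}^{∞} e^(-2·u) du.
An antiderivative of e^(-2·u) is -e^(-2·u)/2; evaluating from 0 to 1.4 gives 1/2 - e^(-14/5)/2, while the full integral is 1/2.
Evaluating gives P = 0.93919.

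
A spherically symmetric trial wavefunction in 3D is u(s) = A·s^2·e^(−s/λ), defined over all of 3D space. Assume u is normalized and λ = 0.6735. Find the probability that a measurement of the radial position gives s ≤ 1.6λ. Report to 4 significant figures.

With dV = 4πs²ds, the probability is ∫|u|² dV over s ≤ 1.6λ.
A² is fixed by ∫₀^∞ 4πs²|u|² ds = 1, i.e. A² = (45·π·λ^7/2)^(−1).
Substituting t = s/λ, A², 4π and the length scale all cancel in the ratio: P = ∫_{0}^{1.6} t^6·e^(-2·t) dt / ∫_{0}^{∞} t^6·e^(-2·t) dt.
With ∫ t^6·e^(-2·t) dt = -(4·t^6 + 12·t^5 + 30·t^4 + 60·t^3 + 90·t^2 + 90·t + 45)·e^(-2·t)/8 + C, the region integral is ≈ 0.250982 and the full one is 45/8.
Taking the ratio yields P = 0.044619.

P ≈ 0.04462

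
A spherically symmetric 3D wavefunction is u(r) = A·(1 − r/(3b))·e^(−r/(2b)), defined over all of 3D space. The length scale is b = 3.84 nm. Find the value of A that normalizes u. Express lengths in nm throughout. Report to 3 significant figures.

A ≈ 0.0459 nm^(-3/2)

We need A² ∫|f|² 4πr² dr = 1, taking the integral from 0 to ∞.
In 3D with spherical symmetry the volume element is 4πr² dr.
The integral (without the A² prefactor) comes out to 8·π·b^3/3.
Plugging in b = 3.84 yields A = 0.04591.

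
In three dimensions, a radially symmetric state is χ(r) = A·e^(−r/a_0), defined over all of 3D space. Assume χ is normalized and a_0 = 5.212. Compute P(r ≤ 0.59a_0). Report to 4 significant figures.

P = ∫ |χ|² 4πr² dr over r ≤ 0.59a_0.
The full normalization integral is A²·[π·a_0^3] = 1, fixing A².
Let u = r/a_0; then A², 4π and the length scale all cancel, so P = ∫_{0}^{0.59} u^2·e^(-2·u) du ÷ ∫_{0}^{∞} u^2·e^(-2·u) du.
Using ∫ u^2·e^(-2·u) du = -(2·u^2 + 2·u + 1)·e^(-2·u)/4, the numerator is ≈ 0.0290512 and the denominator is 1/4.
Taking the ratio yields P = 0.11620.

P ≈ 0.1162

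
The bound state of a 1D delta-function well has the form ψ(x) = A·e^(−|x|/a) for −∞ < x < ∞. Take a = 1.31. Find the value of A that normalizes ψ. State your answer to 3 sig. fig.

A ≈ 0.874

We need A² ∫|f|² dx = 1, taking the integral from −∞ to ∞.
With ψ = A·e^(−|x|/a), the integral evaluates to A²·[a].
Setting this equal to 1 gives A² = 1/(a).
With a = 1.31: A² = 0.7634 and A = 0.8737.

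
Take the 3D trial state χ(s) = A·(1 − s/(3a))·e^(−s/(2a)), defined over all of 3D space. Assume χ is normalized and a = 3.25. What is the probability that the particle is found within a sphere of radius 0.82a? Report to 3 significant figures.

P = ∫ |χ|² 4πs² ds over s ≤ 0.82a.
The full normalization integral is A²·[8·π·a^3/3] = 1, fixing A².
In terms of u = s/a (A², 4π and the length scale all cancel between numerator and denominator), P = [∫_{0}^{0.82} u^2·(1 - u/3)^2·e^(-u) du] / [∫_{0}^{∞} u^2·(1 - u/3)^2·e^(-u) du].
With ∫ u^2·(1 - u/3)^2·e^(-u) du = (-u^4 + 2·u^3 - 3·u^2 - 6·u - 6)·e^(-u)/9 + C, the region integral is ≈ 0.065400 and the full one is 2/3.
Taking the ratio yields P = 0.09810.

P ≈ 0.0981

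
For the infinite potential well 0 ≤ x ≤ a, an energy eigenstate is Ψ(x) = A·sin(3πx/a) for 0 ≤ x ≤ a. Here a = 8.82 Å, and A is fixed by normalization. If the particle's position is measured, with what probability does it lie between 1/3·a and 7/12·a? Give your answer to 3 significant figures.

The probability is P = ∫ |Ψ|² dx over [1/3·a, 7/12·a].
With A² fixed by ∫|Ψ|² = 1, i.e. A² = (a/2)^(−1), substitute and integrate.
Substituting u = x/a, A² and the length scale cancel in the ratio: P = ∫_{1/3}^{7/12} sin(3·π·u)^2 du / ∫_{0}^{1} sin(3·π·u)^2 du.
With ∫ sin(3·π·u)^2 du = u/2 - sin(6·π·u)/(12·π) + C, the region integral is 1/(12·π) + 1/8 and the full one is 1/2.
Taking the ratio, P = (2 + 3·π)/(12·π).

P ≈ 0.303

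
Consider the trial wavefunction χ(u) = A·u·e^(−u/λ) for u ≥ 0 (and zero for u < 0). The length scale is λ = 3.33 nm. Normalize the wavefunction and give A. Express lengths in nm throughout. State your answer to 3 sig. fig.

A ≈ 0.329 nm^(-3/2)

Normalization requires ∫|χ|² du = 1, integrated from 0 to ∞.
With ∫₀^∞ u^2 e^(−αu) du = 2!/α^3, carrying out the integral gives A² · λ^3/4.
Setting this equal to 1 gives A² = 1/(λ^3/4).
With λ = 3.33: A² = 0.1083 and A = 0.3291.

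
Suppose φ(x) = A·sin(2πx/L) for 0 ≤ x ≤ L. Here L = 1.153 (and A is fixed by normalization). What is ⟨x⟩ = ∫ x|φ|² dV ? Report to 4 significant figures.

⟨x⟩ = ∫ x |φ|² dx over the full domain.
Using sin²θ = (1 − cos 2θ)/2, since the A² factors cancel between numerator and denominator, ⟨x⟩ = L/2.
Putting L = 1.153 gives 0.57650.

⟨x⟩ ≈ 0.5765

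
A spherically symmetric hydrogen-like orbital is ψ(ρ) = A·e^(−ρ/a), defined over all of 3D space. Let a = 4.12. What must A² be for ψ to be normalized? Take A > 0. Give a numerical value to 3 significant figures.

A^2 ≈ 0.00455

Require ∫ |ψ|² 4πρ² dρ = 1 over the whole domain.
In 3D with spherical symmetry the volume element is 4πρ² dρ.
∫|ψ|² 4πρ² dρ = A²·(π·a^3).
With a = 4.12: A² = 0.004552 and A = 0.06747.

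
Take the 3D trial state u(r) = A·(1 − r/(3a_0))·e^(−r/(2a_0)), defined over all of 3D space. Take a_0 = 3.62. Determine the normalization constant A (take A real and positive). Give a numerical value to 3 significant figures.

A ≈ 0.0502

The normalization condition is ∫|u|² 4πr² dr = 1 from 0 to ∞.
The angular integral contributes 4π, leaving ∫₀^∞ r²|u|² dr.
Using ∫₀^∞ rⁿ e^(−αr) dr = n!/αⁿ⁺¹, with u = A·(1 − r/(3a_0))·e^(−r/(2a_0)), the integral evaluates to A²·[8·π·a_0^3/3].
With a_0 = 3.62: A² = 0.002516 and A = 0.05016.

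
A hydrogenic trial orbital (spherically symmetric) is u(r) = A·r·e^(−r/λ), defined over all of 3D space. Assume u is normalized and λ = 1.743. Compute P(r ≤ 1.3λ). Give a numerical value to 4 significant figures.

P ≈ 0.1226

P = ∫ |u|² 4πr² dr over r ≤ 1.3λ.
Normalization gives A² = 1/(3·π·λ^5).
In terms of t = r/λ (A², 4π and the length scale all cancel between numerator and denominator), P = [∫_{0}^{1.3} t^4·e^(-2·t) dt] / [∫_{0}^{∞} t^4·e^(-2·t) dt].
Using ∫ t^4·e^(-2·t) dt = -(t^4/2 + t^3 + 3·t^2/2 + 3·t/2 + 3/4)·e^(-2·t), the numerator is ≈ 0.0919324 and the denominator is 3/4.
This evaluates to P = 0.12258.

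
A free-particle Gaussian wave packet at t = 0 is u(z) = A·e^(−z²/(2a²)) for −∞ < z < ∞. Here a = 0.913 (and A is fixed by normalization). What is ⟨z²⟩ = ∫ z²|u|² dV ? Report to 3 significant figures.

⟨z^2⟩ ≈ 0.417

By definition ⟨z²⟩ = ∫ z^2 |u(z)|² dz.
Since the A² factors cancel between numerator and denominator, ⟨z²⟩ = a^2/2.
Putting a = 0.913 gives 0.4168.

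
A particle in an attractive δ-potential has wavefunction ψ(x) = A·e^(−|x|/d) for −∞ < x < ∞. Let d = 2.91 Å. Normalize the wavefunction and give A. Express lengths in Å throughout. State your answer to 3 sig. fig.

We need A² ∫|f|² dx = 1, taking the integral from −∞ to ∞.
Using ∫₀^∞ xⁿ e^(−αx) dx = n!/αⁿ⁺¹, ∫|ψ|² dx = A²·(d).
Setting this equal to 1 gives A² = 1/(d).
Plugging in d = 2.91 yields A = 0.5862.

A ≈ 0.586 Å^(-1/2)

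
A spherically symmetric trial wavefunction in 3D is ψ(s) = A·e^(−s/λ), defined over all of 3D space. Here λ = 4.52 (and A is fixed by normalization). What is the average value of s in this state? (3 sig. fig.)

⟨s⟩ = ∫ s |ψ|² 4πs² ds over the full domain.
Using ∫₀^∞ sⁿ e^(−αs) ds = n!/αⁿ⁺¹, since the A² factors cancel between numerator and denominator, ⟨s⟩ = 3·λ/2.
Putting λ = 4.52 gives 6.780.

⟨s⟩ ≈ 6.78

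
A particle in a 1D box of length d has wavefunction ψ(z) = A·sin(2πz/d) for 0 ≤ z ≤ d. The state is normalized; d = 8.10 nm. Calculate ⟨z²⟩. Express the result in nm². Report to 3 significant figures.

⟨z^2⟩ ≈ 21.0 nm^2

By definition ⟨z²⟩ = ∫ z^2 |ψ(z)|² dz.
With ∫₀^d sin²(nπz/d) dz = d/2, the ratio of the moment integral to the normalization integral gives ⟨z²⟩ = -d^2/(8·π^2) + d^2/3.
With d = 8.10, ⟨z^2⟩ = 21.04.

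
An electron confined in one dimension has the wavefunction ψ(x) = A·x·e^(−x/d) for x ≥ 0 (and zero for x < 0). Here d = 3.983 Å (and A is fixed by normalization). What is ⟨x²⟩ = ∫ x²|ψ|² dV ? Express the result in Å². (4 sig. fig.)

By definition ⟨x²⟩ = ∫ x^2 |ψ(x)|² dx.
Using ∫₀^∞ xⁿ e^(−αx) dx = n!/αⁿ⁺¹, evaluating both integrals, ⟨x²⟩ = 3·d^2.
Putting d = 3.983 gives 47.593.

⟨x^2⟩ ≈ 47.59 Å^2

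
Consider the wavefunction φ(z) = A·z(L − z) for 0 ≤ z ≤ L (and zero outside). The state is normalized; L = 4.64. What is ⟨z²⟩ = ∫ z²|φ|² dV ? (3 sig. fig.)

⟨z²⟩ = ∫ z^2 |φ|² dz over the full domain.
Expanding the polynomial and integrating term by term, evaluating both integrals, ⟨z²⟩ = 2·L^2/7.
With L = 4.64, ⟨z^2⟩ = 6.151.

⟨z^2⟩ ≈ 6.15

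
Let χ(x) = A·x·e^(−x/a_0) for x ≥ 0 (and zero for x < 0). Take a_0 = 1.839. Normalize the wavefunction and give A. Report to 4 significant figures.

Require ∫ |χ|² dx = 1 over the whole domain.
The integral (without the A² prefactor) comes out to a_0^3/4.
With a_0 = 1.839: A² = 0.64315 and A = 0.80197.

A ≈ 0.8020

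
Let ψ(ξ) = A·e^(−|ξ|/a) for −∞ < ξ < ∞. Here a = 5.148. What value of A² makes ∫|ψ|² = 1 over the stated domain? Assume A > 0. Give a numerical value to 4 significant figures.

A^2 ≈ 0.1943

Require ∫ |ψ|² dξ = 1 over the whole domain.
With ψ = A·e^(−|ξ|/a), the integral evaluates to A²·[a].
So A² = (a)^(−1).
Substituting a = 5.148 gives A² = 0.19425, so A = 0.44074.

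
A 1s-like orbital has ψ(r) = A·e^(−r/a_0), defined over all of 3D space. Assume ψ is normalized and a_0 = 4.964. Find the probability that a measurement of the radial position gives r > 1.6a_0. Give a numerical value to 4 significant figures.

P ≈ 0.3799

Integrate the radial probability density 4πr²|ψ|² over r > 1.6a_0.
The full normalization integral is A²·[π·a_0^3] = 1, fixing A².
Substituting u = r/a_0, A², 4π and the length scale all cancel in the ratio: P = ∫_{1.6}^{∞} u^2·e^(-2·u) du / ∫_{0}^{∞} u^2·e^(-2·u) du.
An antiderivative of u^2·e^(-2·u) is -(2·u^2 + 2·u + 1)·e^(-2·u)/4; evaluating from 1.6 to ∞ gives 233·e^(-16/5)/100, while the full integral is 1/4.
Taking the ratio yields P = 0.37990.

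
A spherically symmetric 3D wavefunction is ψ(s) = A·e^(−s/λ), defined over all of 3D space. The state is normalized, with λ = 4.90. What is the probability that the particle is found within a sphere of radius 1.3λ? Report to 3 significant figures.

With dV = 4πs²ds, the probability is ∫|ψ|² dV over s ≤ 1.3λ.
A² is fixed by ∫₀^∞ 4πs²|ψ|² ds = 1, i.e. A² = (π·λ^3)^(−1).
In terms of u = s/λ (A², 4π and the length scale all cancel between numerator and denominator), P = [∫_{0}^{1.3} u^2·e^(-2·u) du] / [∫_{0}^{∞} u^2·e^(-2·u) du].
An antiderivative of u^2·e^(-2·u) is -(2·u^2 + 2·u + 1)·e^(-2·u)/4; evaluating from 0 to 1.3 gives 1/4 - 349·e^(-13/5)/200, while the full integral is 1/4.
The region integral divided by the full integral gives P = 0.4816.

P ≈ 0.482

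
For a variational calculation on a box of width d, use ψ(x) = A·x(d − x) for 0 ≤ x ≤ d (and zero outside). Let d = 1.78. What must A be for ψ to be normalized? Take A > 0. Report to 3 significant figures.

A ≈ 1.30

Normalization requires ∫|ψ|² dx = 1, integrated from 0 to d.
Expanding the polynomial and integrating term by term, the integral (without the A² prefactor) comes out to d^5/30.
So A² = (d^5/30)^(−1).
Plugging in d = 1.78 yields A = 1.296.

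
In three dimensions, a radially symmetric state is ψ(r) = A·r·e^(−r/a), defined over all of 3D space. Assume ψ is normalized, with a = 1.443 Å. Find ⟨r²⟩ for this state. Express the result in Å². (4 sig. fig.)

By definition ⟨r²⟩ = ∫ r^2 |ψ(r)|² 4πr² dr.
Recall ∫₀^∞ r^m e^(−r/β) dr = m!·β^(m+1), the ratio of the moment integral to the normalization integral gives ⟨r²⟩ = 15·a^2/2.
Putting a = 1.443 gives 15.617.

⟨r^2⟩ ≈ 15.62 Å^2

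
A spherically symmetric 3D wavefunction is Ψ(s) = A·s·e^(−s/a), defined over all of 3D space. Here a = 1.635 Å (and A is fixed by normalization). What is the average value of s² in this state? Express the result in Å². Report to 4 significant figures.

⟨s^2⟩ ≈ 20.05 Å^2

⟨s²⟩ = ∫ s^2 |Ψ|² 4πs² ds over the full domain.
Using ∫₀^∞ sⁿ e^(−αs) ds = n!/αⁿ⁺¹, evaluating both integrals, ⟨s²⟩ = 15·a^2/2.
Putting a = 1.635 gives 20.049.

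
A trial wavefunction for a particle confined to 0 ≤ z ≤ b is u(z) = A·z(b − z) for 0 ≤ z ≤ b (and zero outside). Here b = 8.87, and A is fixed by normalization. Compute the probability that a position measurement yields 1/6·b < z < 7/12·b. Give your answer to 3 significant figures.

P = ∫_{1/6·b}^{7/12·b} |u(z)|² dz.
With A² fixed by ∫|u|² = 1, i.e. A² = (b^5/30)^(−1), substitute and integrate.
In terms of t = z/b (A² and the length scale cancel between numerator and denominator), P = [∫_{1/6}^{7/12} t^2·(1 - t)^2 dt] / [∫_{0}^{1} t^2·(1 - t)^2 dt].
Using ∫ t^2·(1 - t)^2 dt = t^3·(6·t^2 - 15·t + 10)/30, the numerator is ≈ 0.020596 and the denominator is 1/30.
Taking the ratio, P = 0.6179.

P ≈ 0.618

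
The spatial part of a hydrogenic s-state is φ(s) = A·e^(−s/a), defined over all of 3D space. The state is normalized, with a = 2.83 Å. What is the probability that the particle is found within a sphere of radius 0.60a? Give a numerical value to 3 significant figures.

P = ∫ |φ|² 4πs² ds over s ≤ 0.60a.
Normalization gives A² = 1/(π·a^3).
Substituting u = s/a, A², 4π and the length scale all cancel in the ratio: P = ∫_{0}^{0.60} u^2·e^(-2·u) du / ∫_{0}^{∞} u^2·e^(-2·u) du.
Using ∫ u^2·e^(-2·u) du = -(2·u^2 + 2·u + 1)·e^(-2·u)/4, the numerator is 1/4 - 73·e^(-6/5)/100 and the denominator is 1/4.
Taking the ratio yields P = 0.1205.

P ≈ 0.121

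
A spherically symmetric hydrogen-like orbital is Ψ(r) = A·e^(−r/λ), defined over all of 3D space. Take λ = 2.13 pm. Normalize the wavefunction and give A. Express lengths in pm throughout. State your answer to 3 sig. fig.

We need A² ∫|f|² 4πr² dr = 1, taking the integral from 0 to ∞.
Carrying out the integral gives A² · π·λ^3.
With λ = 2.13: A² = 0.03294 and A = 0.1815.

A ≈ 0.181 pm^(-3/2)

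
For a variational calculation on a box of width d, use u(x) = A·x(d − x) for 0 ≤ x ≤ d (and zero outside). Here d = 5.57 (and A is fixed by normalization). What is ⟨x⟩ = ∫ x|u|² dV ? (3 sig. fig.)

⟨x⟩ ≈ 2.79

By definition ⟨x⟩ = ∫ x |u(x)|² dx.
Expanding the polynomial and integrating term by term, evaluating both integrals, ⟨x⟩ = d/2.
Putting d = 5.57 gives 2.785.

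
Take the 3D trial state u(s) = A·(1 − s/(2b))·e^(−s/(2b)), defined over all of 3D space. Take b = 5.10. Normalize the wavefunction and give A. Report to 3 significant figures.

A ≈ 0.0173

Normalization requires ∫|u|² 4πs² ds = 1, integrated from 0 to ∞.
With u = A·(1 − s/(2b))·e^(−s/(2b)), the integral evaluates to A²·[8·π·b^3].
Hence A² = 1/[8·π·b^3].
With b = 5.10: A² = 0.0003000 and A = 0.01732.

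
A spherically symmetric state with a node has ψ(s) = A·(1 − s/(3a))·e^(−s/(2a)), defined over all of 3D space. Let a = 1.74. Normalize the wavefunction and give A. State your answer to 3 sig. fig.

Normalization requires ∫|ψ|² 4πs² ds = 1, integrated from 0 to ∞.
In 3D with spherical symmetry the volume element is 4πs² ds.
Using ∫₀^∞ sⁿ e^(−αs) ds = n!/αⁿ⁺¹, ∫|ψ|² 4πs² ds = A²·(8·π·a^3/3).
Setting this equal to 1 gives A² = 1/(8·π·a^3/3).
Substituting a = 1.74 gives A² = 0.02266, so A = 0.1505.

A ≈ 0.151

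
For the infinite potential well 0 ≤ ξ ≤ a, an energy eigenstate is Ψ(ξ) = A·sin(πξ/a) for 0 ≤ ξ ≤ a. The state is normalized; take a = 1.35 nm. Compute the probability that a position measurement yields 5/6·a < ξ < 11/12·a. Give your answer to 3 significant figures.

|Ψ|² is the probability density, so P = ∫_{5/6·a}^{11/12·a} |Ψ|² dξ.
Since A² = 1/(a/2), this is the region integral divided by the full normalization integral.
Let u = ξ/a; then A² and the length scale cancel, so P = ∫_{5/6}^{11/12} sin(π·u)^2 du ÷ ∫_{0}^{1} sin(π·u)^2 du.
An antiderivative of sin(π·u)^2 is u/2 - sin(2·π·u)/(4·π); evaluating from 5/6 to 11/12 gives -√(3)/(8·π) + 1/(8·π) + 1/24, while the full integral is 1/2.
Evaluating gives P = (-3·√(3) + 3 + π)/(12·π).

P ≈ 0.0251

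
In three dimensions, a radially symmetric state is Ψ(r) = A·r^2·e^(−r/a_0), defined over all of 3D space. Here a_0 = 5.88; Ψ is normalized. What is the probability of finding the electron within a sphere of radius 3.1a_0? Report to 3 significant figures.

P ≈ 0.426

Integrate the radial probability density 4πr²|Ψ|² over r ≤ 3.1a_0.
The full normalization integral is A²·[45·π·a_0^7/2] = 1, fixing A².
Let u = r/a_0; then A², 4π and the length scale all cancel, so P = ∫_{0}^{3.1} u^6·e^(-2·u) du ÷ ∫_{0}^{∞} u^6·e^(-2·u) du.
With ∫ u^6·e^(-2·u) du = -(4·u^6 + 12·u^5 + 30·u^4 + 60·u^3 + 90·u^2 + 90·u + 45)·e^(-2·u)/8 + C, the region integral is ≈ 2.3951 and the full one is 45/8.
The region integral divided by the full integral gives P = 0.4258.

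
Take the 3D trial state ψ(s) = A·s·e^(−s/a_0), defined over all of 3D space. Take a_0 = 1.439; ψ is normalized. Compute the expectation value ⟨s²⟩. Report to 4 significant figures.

⟨s^2⟩ ≈ 15.53

By definition ⟨s²⟩ = ∫ s^2 |ψ(s)|² 4πs² ds.
Evaluating both integrals, ⟨s²⟩ = 15·a_0^2/2.
With a_0 = 1.439, ⟨s^2⟩ = 15.530.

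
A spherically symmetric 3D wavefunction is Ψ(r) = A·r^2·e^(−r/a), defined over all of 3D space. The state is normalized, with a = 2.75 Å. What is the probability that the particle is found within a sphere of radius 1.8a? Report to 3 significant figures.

P ≈ 0.0733

Integrate the radial probability density 4πr²|Ψ|² over r ≤ 1.8a.
Normalization gives A² = 1/(45·π·a^7/2).
In terms of u = r/a (A², 4π and the length scale all cancel between numerator and denominator), P = [∫_{0}^{1.8} u^6·e^(-2·u) du] / [∫_{0}^{∞} u^6·e^(-2·u) du].
Using ∫ u^6·e^(-2·u) du = -(4·u^6 + 12·u^5 + 30·u^4 + 60·u^3 + 90·u^2 + 90·u + 45)·e^(-2·u)/8, the numerator is ≈ 0.41216 and the denominator is 45/8.
The region integral divided by the full integral gives P = 0.07327.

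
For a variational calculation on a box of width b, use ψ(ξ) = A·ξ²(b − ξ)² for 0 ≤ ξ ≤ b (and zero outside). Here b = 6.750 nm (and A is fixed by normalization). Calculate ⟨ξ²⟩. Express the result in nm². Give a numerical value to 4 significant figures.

⟨ξ^2⟩ ≈ 12.43 nm^2

⟨ξ²⟩ = ∫ ξ^2 |ψ|² dξ over the full domain.
The ratio of the moment integral to the normalization integral gives ⟨ξ²⟩ = 3·b^2/11.
With b = 6.750, ⟨ξ^2⟩ = 12.426.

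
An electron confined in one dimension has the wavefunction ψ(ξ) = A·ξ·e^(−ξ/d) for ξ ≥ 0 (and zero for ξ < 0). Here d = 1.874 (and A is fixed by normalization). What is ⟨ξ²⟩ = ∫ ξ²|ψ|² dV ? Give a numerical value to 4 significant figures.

⟨ξ^2⟩ ≈ 10.54

The expectation value is the |ψ|²-weighted average of ξ^2: ∫ ξ^2|ψ|² dξ.
Since the A² factors cancel between numerator and denominator, ⟨ξ²⟩ = 3·d^2.
Putting d = 1.874 gives 10.536.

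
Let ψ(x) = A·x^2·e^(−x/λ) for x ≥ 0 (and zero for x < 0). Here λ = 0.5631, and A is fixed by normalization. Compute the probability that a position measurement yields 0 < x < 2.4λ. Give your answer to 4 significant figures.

P ≈ 0.5237

|ψ|² is the probability density, so P = ∫_{0}^{2.4λ} |ψ|² dx.
The normalization integral ∫|ψ|²dx over the whole domain equals 3·λ^5/4·A², and A² cancels in the ratio.
Let u = x/λ; then A² and the length scale cancel, so P = ∫_{0}^{2.4} u^4·e^(-2·u) du ÷ ∫_{0}^{∞} u^4·e^(-2·u) du.
An antiderivative of u^4·e^(-2·u) is -(u^4/2 + u^3 + 3·u^2/2 + 3·u/2 + 3/4)·e^(-2·u); evaluating from 0 to 2.4 gives ≈ 0.392806, while the full integral is 3/4.
Taking the ratio, P = 0.52374.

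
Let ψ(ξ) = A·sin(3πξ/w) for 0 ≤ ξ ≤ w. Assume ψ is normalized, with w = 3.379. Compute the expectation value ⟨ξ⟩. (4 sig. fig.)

⟨ξ⟩ = ∫ ξ |ψ|² dξ over the full domain.
With ∫₀^w sin²(nπξ/w) dξ = w/2, the ratio of the moment integral to the normalization integral gives ⟨ξ⟩ = w/2.
Putting w = 3.379 gives 1.6895.

⟨ξ⟩ ≈ 1.690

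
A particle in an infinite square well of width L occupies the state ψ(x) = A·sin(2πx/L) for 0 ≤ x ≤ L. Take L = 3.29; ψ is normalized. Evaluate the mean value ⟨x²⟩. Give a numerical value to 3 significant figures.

⟨x^2⟩ ≈ 3.47

By definition ⟨x²⟩ = ∫ x^2 |ψ(x)|² dx.
With ∫₀^L sin²(nπx/L) dx = L/2, the ratio of the moment integral to the normalization integral gives ⟨x²⟩ = -L^2/(8·π^2) + L^2/3.
With L = 3.29, ⟨x^2⟩ = 3.471.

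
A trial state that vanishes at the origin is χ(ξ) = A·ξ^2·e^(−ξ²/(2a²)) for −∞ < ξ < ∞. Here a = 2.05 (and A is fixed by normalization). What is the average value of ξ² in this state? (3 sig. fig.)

By definition ⟨ξ²⟩ = ∫ ξ^2 |χ(ξ)|² dξ.
Differentiating ∫e^(−αξ²) dξ = √(π/α) under α to get the higher moments, since the A² factors cancel between numerator and denominator, ⟨ξ²⟩ = 5·a^2/2.
With a = 2.05, ⟨ξ^2⟩ = 10.51.

⟨ξ^2⟩ ≈ 10.5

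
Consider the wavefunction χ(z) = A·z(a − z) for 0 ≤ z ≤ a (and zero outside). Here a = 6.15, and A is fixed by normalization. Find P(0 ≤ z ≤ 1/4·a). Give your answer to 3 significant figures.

P = ∫_{0}^{1/4·a} |χ(z)|² dz.
Since A² = 1/(a^5/30), this is the region integral divided by the full normalization integral.
Substituting u = z/a, A² and the length scale cancel in the ratio: P = ∫_{0}^{1/4} u^2·(1 - u)^2 du / ∫_{0}^{1} u^2·(1 - u)^2 du.
Using ∫ u^2·(1 - u)^2 du = u^3·(6·u^2 - 15·u + 10)/30, the numerator is ≈ 0.0034505 and the denominator is 1/30.
Taking the ratio, P = 53/512.

P ≈ 0.104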